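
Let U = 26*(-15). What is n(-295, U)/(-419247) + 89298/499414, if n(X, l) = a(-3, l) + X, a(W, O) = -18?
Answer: 18797117594/104688910629 ≈ 0.17955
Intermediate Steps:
U = -390
n(X, l) = -18 + X
n(-295, U)/(-419247) + 89298/499414 = (-18 - 295)/(-419247) + 89298/499414 = -313*(-1/419247) + 89298*(1/499414) = 313/419247 + 44649/249707 = 18797117594/104688910629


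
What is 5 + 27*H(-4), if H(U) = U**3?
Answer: -1723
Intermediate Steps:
5 + 27*H(-4) = 5 + 27*(-4)**3 = 5 + 27*(-64) = 5 - 1728 = -1723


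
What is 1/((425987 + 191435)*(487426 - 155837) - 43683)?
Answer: 1/204730299875 ≈ 4.8845e-12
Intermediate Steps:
1/((425987 + 191435)*(487426 - 155837) - 43683) = 1/(617422*331589 - 43683) = 1/(204730343558 - 43683) = 1/204730299875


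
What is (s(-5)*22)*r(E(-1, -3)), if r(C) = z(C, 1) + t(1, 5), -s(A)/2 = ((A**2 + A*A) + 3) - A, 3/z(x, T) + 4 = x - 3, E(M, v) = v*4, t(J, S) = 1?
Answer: -40832/19 ≈ -2149.1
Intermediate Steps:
E(M, v) = 4*v
z(x, T) = 3/(-7 + x) (z(x, T) = 3/(-4 + (x - 3)) = 3/(-4 + (-3 + x)) = 3/(-7 + x))
s(A) = -6 - 4*A**2 + 2*A (s(A) = -2*(((A**2 + A*A) + 3) - A) = -2*(((A**2 + A**2) + 3) - A) = -2*((2*A**2 + 3) - A) = -2*((3 + 2*A**2) - A) = -2*(3 - A + 2*A**2) = -6 - 4*A**2 + 2*A)
r(C) = 1 + 3/(-7 + C) (r(C) = 3/(-7 + C) + 1 = 1 + 3/(-7 + C))
(s(-5)*22)*r(E(-1, -3)) = ((-6 - 4*(-5)**2 + 2*(-5))*22)*((-4 + 4*(-3))/(-7 + 4*(-3))) = ((-6 - 4*25 - 10)*22)*((-4 - 12)/(-7 - 12)) = ((-6 - 100 - 10)*22)*(-16/(-19)) = (-116*22)*(-1/19*(-16)) = -2552*16/19 = -40832/19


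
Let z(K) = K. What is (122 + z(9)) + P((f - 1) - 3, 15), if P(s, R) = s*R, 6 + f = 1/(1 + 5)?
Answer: -33/2 ≈ -16.500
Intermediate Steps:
f = -35/6 (f = -6 + 1/(1 + 5) = -6 + 1/6 = -35/6 ≈ -5.8333)
P(s, R) = R*s
(122 + z(9)) + P((f - 1) - 3, 15) = (122 + 9) + 15*((-35/6 - 1) - 3) = 131 + 15*(-41/6 - 3) = 131 + 15*(-59/6) = 131 - 295/2 = -33/2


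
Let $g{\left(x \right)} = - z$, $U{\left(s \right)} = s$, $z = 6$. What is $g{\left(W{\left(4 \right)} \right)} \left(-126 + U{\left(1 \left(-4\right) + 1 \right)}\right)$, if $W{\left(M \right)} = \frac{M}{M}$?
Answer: $774$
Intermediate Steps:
$W{\left(M \right)} = 1$
$g{\left(x \right)} = -6$ ($g{\left(x \right)} = \left(-1\right) 6 = -6$)
$g{\left(W{\left(4 \right)} \right)} \left(-126 + U{\left(1 \left(-4\right) + 1 \right)}\right) = - 6 \left(-126 + \left(1 \left(-4\right) + 1\right)\right) = - 6 \left(-126 + \left(-4 + 1\right)\right) = - 6 \left(-126 - 3\right) = \left(-6\right) \left(-129\right) = 774$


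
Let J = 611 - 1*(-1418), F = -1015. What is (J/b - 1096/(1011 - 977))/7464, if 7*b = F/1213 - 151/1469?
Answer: -431158273051/212435635824 ≈ -2.0296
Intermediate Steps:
J = 2029 (J = 611 + 1418 = 2029)
b = -1674198/12473279 (b = (-1015/1213 - 151/1469)/7 = (1/7)*(-1674198/1781897) = -1674198/12473279 ≈ -0.13422)
(J/b - 1096/(1011 - 977))/7464 = (2029/(-1674198/12473279) - 1096/(1011 - 977))/7464 = (2029*(-12473279/1674198) - 1096/34)*(1/7464) = (-25308283091/1674198 - 1096*1/34)*(1/7464) = (-25308283091/1674198 - 548/17)*(1/7464) = -431158273051/28461366*1/7464 = -431158273051/212435635824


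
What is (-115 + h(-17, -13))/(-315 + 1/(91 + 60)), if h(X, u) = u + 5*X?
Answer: 32163/47564 ≈ 0.67620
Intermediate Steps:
(-115 + h(-17, -13))/(-315 + 1/(91 + 60)) = (-115 + (-13 + 5*(-17)))/(-315 + 1/(91 + 60)) = (-115 + (-13 - 85))/(-315 + 1/151) = (-115 - 98)/(-315 + 1/151) = -213/(-47564/151) = -213*(-151/47564) = 32163/47564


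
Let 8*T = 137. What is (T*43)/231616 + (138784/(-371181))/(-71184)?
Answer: 9744377026151/3059896150789632 ≈ 0.0031845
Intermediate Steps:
T = 137/8 (T = (1/8)*137 = 137/8 ≈ 17.125)
(T*43)/231616 + (138784/(-371181))/(-71184) = ((137/8)*43)/231616 + (138784/(-371181))/(-71184) = (5891/8)*(1/231616) + (138784*(-1/371181))*(-1/71184) = 5891/1852928 - 138784/371181*(-1/71184) = 5891/1852928 + 8674/1651384269 = 9744377026151/3059896150789632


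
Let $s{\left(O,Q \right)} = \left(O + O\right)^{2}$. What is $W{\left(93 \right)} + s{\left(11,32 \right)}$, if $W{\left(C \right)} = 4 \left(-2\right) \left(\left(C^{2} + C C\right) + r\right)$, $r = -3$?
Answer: $-137876$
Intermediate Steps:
$s{\left(O,Q \right)} = 4 O^{2}$ ($s{\left(O,Q \right)} = \left(2 O\right)^{2} = 4 O^{2}$)
$W{\left(C \right)} = 24 - 16 C^{2}$ ($W{\left(C \right)} = 4 \left(-2\right) \left(\left(C^{2} + C C\right) - 3\right) = - 8 \left(\left(C^{2} + C^{2}\right) - 3\right) = - 8 \left(2 C^{2} - 3\right) = - 8 \left(-3 + 2 C^{2}\right) = 24 - 16 C^{2}$)
$W{\left(93 \right)} + s{\left(11,32 \right)} = \left(24 - 16 \cdot 93^{2}\right) + 4 \cdot 11^{2} = \left(24 - 138384\right) + 4 \cdot 121 = \left(24 - 138384\right) + 484 = -138360 + 484 = -137876$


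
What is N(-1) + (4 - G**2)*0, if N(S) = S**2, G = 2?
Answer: 1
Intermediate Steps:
N(-1) + (4 - G**2)*0 = (-1)**2 + (4 - 1*2**2)*0 = 1 + (4 - 1*4)*0 = 1 + (4 - 4)*0 = 1 + 0*0 = 1 + 0 = 1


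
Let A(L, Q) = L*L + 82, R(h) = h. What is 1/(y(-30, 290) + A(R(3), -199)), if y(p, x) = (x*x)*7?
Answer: 1/588791 ≈ 1.6984e-6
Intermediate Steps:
A(L, Q) = 82 + L² (A(L, Q) = L² + 82 = 82 + L²)
y(p, x) = 7*x² (y(p, x) = x²*7 = 7*x²)
1/(y(-30, 290) + A(R(3), -199)) = 1/(7*290² + (82 + 3²)) = 1/(7*84100 + (82 + 9)) = 1/(588700 + 91) = 1/588791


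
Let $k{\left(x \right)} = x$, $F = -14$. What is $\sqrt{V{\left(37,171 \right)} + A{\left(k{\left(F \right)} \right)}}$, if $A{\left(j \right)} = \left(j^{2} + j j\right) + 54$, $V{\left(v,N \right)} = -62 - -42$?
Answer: $\sqrt{426} \approx 20.64$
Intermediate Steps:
$V{\left(v,N \right)} = -20$ ($V{\left(v,N \right)} = -62 + 42 = -20$)
$A{\left(j \right)} = 54 + 2 j^{2}$ ($A{\left(j \right)} = \left(j^{2} + j^{2}\right) + 54 = 2 j^{2} + 54 = 54 + 2 j^{2}$)
$\sqrt{V{\left(37,171 \right)} + A{\left(k{\left(F \right)} \right)}} = \sqrt{-20 + \left(54 + 2 \left(-14\right)^{2}\right)} = \sqrt{-20 + \left(54 + 2 \cdot 196\right)} = \sqrt{-20 + \left(54 + 392\right)} = \sqrt{-20 + 446} = \sqrt{426}$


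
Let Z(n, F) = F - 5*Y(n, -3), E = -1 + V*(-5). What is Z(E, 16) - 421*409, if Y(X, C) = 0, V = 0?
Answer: -172173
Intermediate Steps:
E = -1 (E = -1 + 0*(-5) = -1 + 0 = -1)
Z(n, F) = F (Z(n, F) = F - 5*0 = F + 0 = F)
Z(E, 16) - 421*409 = 16 - 421*409 = 16 - 172189 = -172173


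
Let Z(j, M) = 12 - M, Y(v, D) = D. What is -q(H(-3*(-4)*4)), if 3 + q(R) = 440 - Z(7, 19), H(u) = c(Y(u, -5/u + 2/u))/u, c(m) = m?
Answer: -444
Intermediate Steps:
H(u) = -3/u**2 (H(u) = (-5/u + 2/u)/u = (-3/u)/u = -3/u**2)
q(R) = 444 (q(R) = -3 + (440 - (12 - 1*19)) = -3 + (440 - (12 - 19)) = -3 + (440 - 1*(-7)) = -3 + (440 + 7) = -3 + 447 = 444)
-q(H(-3*(-4)*4)) = -1*444 = -444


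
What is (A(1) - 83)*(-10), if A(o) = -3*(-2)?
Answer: 770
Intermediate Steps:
A(o) = 6
(A(1) - 83)*(-10) = (6 - 83)*(-10) = -77*(-10) = 770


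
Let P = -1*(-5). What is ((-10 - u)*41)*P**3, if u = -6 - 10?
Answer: 30750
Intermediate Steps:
P = 5
u = -16
((-10 - u)*41)*P**3 = ((-10 - 1*(-16))*41)*5**3 = ((-10 + 16)*41)*125 = (6*41)*125 = 246*125 = 30750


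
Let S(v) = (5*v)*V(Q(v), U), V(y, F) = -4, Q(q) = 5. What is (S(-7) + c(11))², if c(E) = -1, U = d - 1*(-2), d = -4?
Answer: 19321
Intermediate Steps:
U = -2 (U = -4 - 1*(-2) = -4 + 2 = -2)
S(v) = -20*v (S(v) = (5*v)*(-4) = -20*v)
(S(-7) + c(11))² = (-20*(-7) - 1)² = (140 - 1)² = 139² = 19321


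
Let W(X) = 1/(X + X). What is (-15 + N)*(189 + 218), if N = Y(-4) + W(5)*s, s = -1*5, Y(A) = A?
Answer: -15873/2 ≈ -7936.5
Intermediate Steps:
W(X) = 1/(2*X)
s = -5
N = -9/2 (N = -4 + ((1/2)/5)*(-5) = -4 + ((1/2)*(1/5))*(-5) = -4 + (1/10)*(-5) = -4 - 1/2 = -9/2 ≈ -4.5000)
(-15 + N)*(189 + 218) = (-15 - 9/2)*(189 + 218) = -39/2*407 = -15873/2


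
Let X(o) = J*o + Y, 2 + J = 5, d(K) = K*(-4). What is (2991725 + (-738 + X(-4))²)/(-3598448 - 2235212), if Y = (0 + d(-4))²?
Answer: -3235761/5833660 ≈ -0.55467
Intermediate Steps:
d(K) = -4*K
J = 3 (J = -2 + 5 = 3)
Y = 256 (Y = (0 - 4*(-4))² = (0 + 16)² = 16² = 256)
X(o) = 256 + 3*o (X(o) = 3*o + 256 = 256 + 3*o)
(2991725 + (-738 + X(-4))²)/(-3598448 - 2235212) = (2991725 + (-738 + (256 + 3*(-4)))²)/(-3598448 - 2235212) = (2991725 + (-738 + (256 - 12))²)/(-5833660) = (2991725 + (-738 + 244)²)*(-1/5833660) = (2991725 + (-494)²)*(-1/5833660) = (2991725 + 244036)*(-1/5833660) = 3235761*(-1/5833660) = -3235761/5833660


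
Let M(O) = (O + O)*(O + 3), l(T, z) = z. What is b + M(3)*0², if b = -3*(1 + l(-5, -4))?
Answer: 9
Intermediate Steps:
M(O) = 2*O*(3 + O) (M(O) = (2*O)*(3 + O) = 2*O*(3 + O))
b = 9 (b = -3*(1 - 4) = -3*(-3) = 9)
b + M(3)*0² = 9 + (2*3*(3 + 3))*0² = 9 + (2*3*6)*0 = 9 + 36*0 = 9 + 0 = 9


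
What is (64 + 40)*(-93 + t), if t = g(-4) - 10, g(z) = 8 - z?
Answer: -9464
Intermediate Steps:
t = 2 (t = (8 - 1*(-4)) - 10 = (8 + 4) - 10 = 12 - 10 = 2)
(64 + 40)*(-93 + t) = (64 + 40)*(-93 + 2) = 104*(-91) = -9464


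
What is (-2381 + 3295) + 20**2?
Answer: 1314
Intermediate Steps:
(-2381 + 3295) + 20**2 = 914 + 400 = 1314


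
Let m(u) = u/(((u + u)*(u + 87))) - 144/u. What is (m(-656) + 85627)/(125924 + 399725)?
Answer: 3995194767/24525731042 ≈ 0.16290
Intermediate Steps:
m(u) = 1/(2*(87 + u)) - 144/u (m(u) = u/(((2*u)*(87 + u))) - 144/u = u/((2*u*(87 + u))) - 144/u = u*(1/(2*u*(87 + u))) - 144/u = 1/(2*(87 + u)) - 144/u)
(m(-656) + 85627)/(125924 + 399725) = ((½)*(-25056 - 287*(-656))/(-656*(87 - 656)) + 85627)/(125924 + 399725) = ((½)*(-1/656)*(-25056 + 188272)/(-569) + 85627)/525649 = ((½)*(-1/656)*(-1/569)*163216 + 85627)*(1/525649) = (10201/46658 + 85627)*(1/525649) = (3995194767/46658)*(1/525649) = 3995194767/24525731042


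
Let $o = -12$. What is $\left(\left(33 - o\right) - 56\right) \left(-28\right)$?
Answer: $308$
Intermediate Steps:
$\left(\left(33 - o\right) - 56\right) \left(-28\right) = \left(\left(33 - -12\right) - 56\right) \left(-28\right) = \left(\left(33 + 12\right) - 56\right) \left(-28\right) = \left(45 - 56\right) \left(-28\right) = \left(-11\right) \left(-28\right) = 308$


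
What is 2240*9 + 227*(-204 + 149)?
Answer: 7675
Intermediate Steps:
2240*9 + 227*(-204 + 149) = 20160 + 227*(-55) = 20160 - 12485 = 7675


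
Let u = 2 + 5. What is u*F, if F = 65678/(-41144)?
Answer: -229873/20572 ≈ -11.174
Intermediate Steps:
F = -32839/20572 (F = 65678*(-1/41144) = -32839/20572 ≈ -1.5963)
u = 7
u*F = 7*(-32839/20572) = -229873/20572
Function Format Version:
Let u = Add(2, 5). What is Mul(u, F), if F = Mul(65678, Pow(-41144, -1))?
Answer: Rational(-229873, 20572) ≈ -11.174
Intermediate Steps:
F = Rational(-32839, 20572) (F = Mul(65678, Rational(-1, 41144)) = Rational(-32839, 20572) ≈ -1.5963)
u = 7
Mul(u, F) = Mul(7, Rational(-32839, 20572)) = Rational(-229873, 20572)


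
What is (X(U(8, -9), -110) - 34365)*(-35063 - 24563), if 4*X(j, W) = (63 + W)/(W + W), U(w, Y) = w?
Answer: 901579494389/440 ≈ 2.0490e+9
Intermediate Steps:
X(j, W) = (63 + W)/(8*W) (X(j, W) = ((63 + W)/(W + W))/4 = ((63 + W)/((2*W)))/4 = ((63 + W)*(1/(2*W)))/4 = ((63 + W)/(2*W))/4 = (63 + W)/(8*W))
(X(U(8, -9), -110) - 34365)*(-35063 - 24563) = ((1/8)*(63 - 110)/(-110) - 34365)*(-35063 - 24563) = ((1/8)*(-1/110)*(-47) - 34365)*(-59626) = (47/880 - 34365)*(-59626) = -30241153/880*(-59626) = 901579494389/440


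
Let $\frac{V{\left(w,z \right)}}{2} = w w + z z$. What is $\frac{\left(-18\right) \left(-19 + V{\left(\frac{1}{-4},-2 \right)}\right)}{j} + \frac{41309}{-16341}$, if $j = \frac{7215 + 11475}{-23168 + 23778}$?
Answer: $\frac{157223033}{40721772} \approx 3.8609$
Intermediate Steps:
$V{\left(w,z \right)} = 2 w^{2} + 2 z^{2}$ ($V{\left(w,z \right)} = 2 \left(w w + z z\right) = 2 \left(w^{2} + z^{2}\right) = 2 w^{2} + 2 z^{2}$)
$j = \frac{1869}{61}$ ($j = \frac{18690}{610} = 18690 \cdot \frac{1}{610} = \frac{1869}{61} \approx 30.639$)
$\frac{\left(-18\right) \left(-19 + V{\left(\frac{1}{-4},-2 \right)}\right)}{j} + \frac{41309}{-16341} = \frac{\left(-18\right) \left(-19 + \left(2 \left(\frac{1}{-4}\right)^{2} + 2 \left(-2\right)^{2}\right)\right)}{\frac{1869}{61}} + \frac{41309}{-16341} = - 18 \left(-19 + \left(2 \left(- \frac{1}{4}\right)^{2} + 2 \cdot 4\right)\right) \frac{61}{1869} + 41309 \left(- \frac{1}{16341}\right) = - 18 \left(-19 + \left(2 \cdot \frac{1}{16} + 8\right)\right) \frac{61}{1869} - \frac{41309}{16341} = - 18 \left(-19 + \left(\frac{1}{8} + 8\right)\right) \frac{61}{1869} - \frac{41309}{16341} = - 18 \left(-19 + \frac{65}{8}\right) \frac{61}{1869} - \frac{41309}{16341} = \left(-18\right) \left(- \frac{87}{8}\right) \frac{61}{1869} - \frac{41309}{16341} = \frac{783}{4} \cdot \frac{61}{1869} - \frac{41309}{16341} = \frac{15921}{2492} - \frac{41309}{16341} = \frac{157223033}{40721772}$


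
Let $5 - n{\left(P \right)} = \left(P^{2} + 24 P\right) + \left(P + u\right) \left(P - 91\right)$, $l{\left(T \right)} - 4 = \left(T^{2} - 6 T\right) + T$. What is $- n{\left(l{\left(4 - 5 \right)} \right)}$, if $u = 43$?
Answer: $-3958$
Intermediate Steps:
$l{\left(T \right)} = 4 + T^{2} - 5 T$ ($l{\left(T \right)} = 4 + \left(\left(T^{2} - 6 T\right) + T\right) = 4 + \left(T^{2} - 5 T\right) = 4 + T^{2} - 5 T$)
$n{\left(P \right)} = 5 - P^{2} - 24 P - \left(-91 + P\right) \left(43 + P\right)$ ($n{\left(P \right)} = 5 - \left(\left(P^{2} + 24 P\right) + \left(P + 43\right) \left(P - 91\right)\right) = 5 - \left(\left(P^{2} + 24 P\right) + \left(43 + P\right) \left(-91 + P\right)\right) = 5 - \left(\left(P^{2} + 24 P\right) + \left(-91 + P\right) \left(43 + P\right)\right) = 5 - \left(P^{2} + 24 P + \left(-91 + P\right) \left(43 + P\right)\right) = 5 - P^{2} - 24 P - \left(-91 + P\right) \left(43 + P\right)$)
$- n{\left(l{\left(4 - 5 \right)} \right)} = - (3918 - 2 \left(4 + \left(4 - 5\right)^{2} - 5 \left(4 - 5\right)\right)^{2} + 24 \left(4 + \left(4 - 5\right)^{2} - 5 \left(4 - 5\right)\right)) = - (3918 - 2 \left(4 + \left(-1\right)^{2} - -5\right)^{2} + 24 \left(4 + \left(-1\right)^{2} - -5\right)) = - (3918 - 2 \left(4 + 1 + 5\right)^{2} + 24 \left(4 + 1 + 5\right)) = - (3918 - 2 \cdot 10^{2} + 24 \cdot 10) = - (3918 - 200 + 240) = \left(-1\right) 3958 = -3958$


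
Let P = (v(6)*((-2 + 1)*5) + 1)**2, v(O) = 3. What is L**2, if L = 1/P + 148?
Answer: 841522081/38416 ≈ 21906.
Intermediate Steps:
P = 196 (P = (3*((-2 + 1)*5) + 1)**2 = (3*(-1*5) + 1)**2 = (3*(-5) + 1)**2 = (-15 + 1)**2 = (-14)**2 = 196)
L = 29009/196 (L = 1/196 + 148 = 29009/196 ≈ 148.01)
L**2 = (29009/196)**2 = 841522081/38416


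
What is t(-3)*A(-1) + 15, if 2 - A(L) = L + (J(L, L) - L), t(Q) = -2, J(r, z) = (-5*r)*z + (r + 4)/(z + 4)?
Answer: 3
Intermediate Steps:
J(r, z) = (4 + r)/(4 + z) - 5*r*z (J(r, z) = -5*r*z + (4 + r)/(4 + z) = (4 + r)/(4 + z) - 5*r*z)
A(L) = 2 - (4 + L - 20*L² - 5*L³)/(4 + L) (A(L) = 2 - (L + ((4 + L - 20*L*L - 5*L*L²)/(4 + L) - L)) = 2 - (L + ((4 + L - 20*L² - 5*L³)/(4 + L) - L)) = 2 - (L + (-L + (4 + L - 20*L² - 5*L³)/(4 + L))) = 2 - (4 + L - 20*L² - 5*L³)/(4 + L))
t(-3)*A(-1) + 15 = -2*(1 + 5*(-1)²) + 15 = -2*(1 + 5*1) + 15 = -2*(1 + 5) + 15 = -2*6 + 15 = -12 + 15 = 3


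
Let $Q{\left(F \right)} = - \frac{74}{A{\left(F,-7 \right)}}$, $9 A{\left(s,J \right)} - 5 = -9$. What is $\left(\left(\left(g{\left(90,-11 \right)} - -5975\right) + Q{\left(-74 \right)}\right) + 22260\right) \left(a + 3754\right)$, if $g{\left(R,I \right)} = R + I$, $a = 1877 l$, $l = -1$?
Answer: $\frac{106915797}{2} \approx 5.3458 \cdot 10^{7}$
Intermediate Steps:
$A{\left(s,J \right)} = - \frac{4}{9}$ ($A{\left(s,J \right)} = \frac{5}{9} + \frac{1}{9} \left(-9\right) = \frac{5}{9} - 1 = - \frac{4}{9}$)
$Q{\left(F \right)} = \frac{333}{2}$ ($Q{\left(F \right)} = - \frac{74}{- \frac{4}{9}} = \left(-74\right) \left(- \frac{9}{4}\right) = \frac{333}{2}$)
$a = -1877$ ($a = 1877 \left(-1\right) = -1877$)
$g{\left(R,I \right)} = I + R$
$\left(\left(\left(g{\left(90,-11 \right)} - -5975\right) + Q{\left(-74 \right)}\right) + 22260\right) \left(a + 3754\right) = \left(\left(\left(\left(-11 + 90\right) - -5975\right) + \frac{333}{2}\right) + 22260\right) \left(-1877 + 3754\right) = \left(\left(\left(79 + 5975\right) + \frac{333}{2}\right) + 22260\right) 1877 = \left(\left(6054 + \frac{333}{2}\right) + 22260\right) 1877 = \left(\frac{12441}{2} + 22260\right) 1877 = \frac{56961}{2} \cdot 1877 = \frac{106915797}{2}$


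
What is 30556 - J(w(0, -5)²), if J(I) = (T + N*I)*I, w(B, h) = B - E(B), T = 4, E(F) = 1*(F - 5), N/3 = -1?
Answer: 32331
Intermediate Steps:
N = -3 (N = 3*(-1) = -3)
E(F) = -5 + F (E(F) = 1*(-5 + F) = -5 + F)
w(B, h) = 5 (w(B, h) = B - (-5 + B) = B + (5 - B) = 5)
J(I) = I*(4 - 3*I) (J(I) = (4 - 3*I)*I = I*(4 - 3*I))
30556 - J(w(0, -5)²) = 30556 - 5²*(4 - 3*5²) = 30556 - 25*(4 - 3*25) = 30556 - 25*(4 - 75) = 30556 - 25*(-71) = 30556 - 1*(-1775) = 30556 + 1775 = 32331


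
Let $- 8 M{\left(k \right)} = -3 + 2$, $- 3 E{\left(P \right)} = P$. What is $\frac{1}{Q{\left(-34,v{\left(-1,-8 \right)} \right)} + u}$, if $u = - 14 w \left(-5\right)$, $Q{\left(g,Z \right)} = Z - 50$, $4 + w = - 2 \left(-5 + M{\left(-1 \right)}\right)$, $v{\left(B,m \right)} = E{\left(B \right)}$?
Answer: $\frac{6}{2117} \approx 0.0028342$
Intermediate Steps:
$E{\left(P \right)} = - \frac{P}{3}$
$v{\left(B,m \right)} = - \frac{B}{3}$
$M{\left(k \right)} = \frac{1}{8}$ ($M{\left(k \right)} = - \frac{-3 + 2}{8} = \left(- \frac{1}{8}\right) \left(-1\right) = \frac{1}{8}$)
$w = \frac{23}{4}$ ($w = -4 - 2 \left(-5 + \frac{1}{8}\right) = -4 - - \frac{39}{4} = -4 + \frac{39}{4} = \frac{23}{4} \approx 5.75$)
$Q{\left(g,Z \right)} = -50 + Z$
$u = \frac{805}{2}$ ($u = \left(-14\right) \frac{23}{4} \left(-5\right) = \left(- \frac{161}{2}\right) \left(-5\right) = \frac{805}{2} \approx 402.5$)
$\frac{1}{Q{\left(-34,v{\left(-1,-8 \right)} \right)} + u} = \frac{1}{\left(-50 - - \frac{1}{3}\right) + \frac{805}{2}} = \frac{1}{\left(-50 + \frac{1}{3}\right) + \frac{805}{2}} = \frac{1}{- \frac{149}{3} + \frac{805}{2}} = \frac{1}{\frac{2117}{6}} = \frac{6}{2117}$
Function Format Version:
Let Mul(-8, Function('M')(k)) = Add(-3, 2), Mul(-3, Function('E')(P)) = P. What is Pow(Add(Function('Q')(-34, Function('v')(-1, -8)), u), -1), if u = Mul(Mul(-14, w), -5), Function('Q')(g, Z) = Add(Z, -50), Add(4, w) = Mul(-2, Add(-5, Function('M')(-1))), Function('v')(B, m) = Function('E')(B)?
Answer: Rational(6, 2117) ≈ 0.0028342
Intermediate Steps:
Function('E')(P) = Mul(Rational(-1, 3), P)
Function('v')(B, m) = Mul(Rational(-1, 3), B)
Function('M')(k) = Rational(1, 8) (Function('M')(k) = Mul(Rational(-1, 8), Add(-3, 2)) = Mul(Rational(-1, 8), -1) = Rational(1, 8))
w = Rational(23, 4) (w = Add(-4, Mul(-2, Add(-5, Rational(1, 8)))) = Add(-4, Mul(-2, Rational(-39, 8))) = Add(-4, Rational(39, 4)) = Rational(23, 4) ≈ 5.7500)
Function('Q')(g, Z) = Add(-50, Z)
u = Rational(805, 2) (u = Mul(Mul(-14, Rational(23, 4)), -5) = Mul(Rational(-161, 2), -5) = Rational(805, 2) ≈ 402.50)
Pow(Add(Function('Q')(-34, Function('v')(-1, -8)), u), -1) = Pow(Add(Add(-50, Mul(Rational(-1, 3), -1)), Rational(805, 2)), -1) = Pow(Add(Add(-50, Rational(1, 3)), Rational(805, 2)), -1) = Pow(Add(Rational(-149, 3), Rational(805, 2)), -1) = Pow(Rational(2117, 6), -1) = Rational(6, 2117)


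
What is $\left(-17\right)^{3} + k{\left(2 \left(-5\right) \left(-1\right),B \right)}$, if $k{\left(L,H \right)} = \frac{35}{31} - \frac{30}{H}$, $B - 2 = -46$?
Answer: $- \frac{3349431}{682} \approx -4911.2$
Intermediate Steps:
$B = -44$ ($B = 2 - 46 = -44$)
$k{\left(L,H \right)} = \frac{35}{31} - \frac{30}{H}$ ($k{\left(L,H \right)} = 35 \cdot \frac{1}{31} - \frac{30}{H} = \frac{35}{31} - \frac{30}{H}$)
$\left(-17\right)^{3} + k{\left(2 \left(-5\right) \left(-1\right),B \right)} = \left(-17\right)^{3} + \left(\frac{35}{31} - \frac{30}{-44}\right) = -4913 + \left(\frac{35}{31} - - \frac{15}{22}\right) = -4913 + \left(\frac{35}{31} + \frac{15}{22}\right) = -4913 + \frac{1235}{682} = - \frac{3349431}{682}$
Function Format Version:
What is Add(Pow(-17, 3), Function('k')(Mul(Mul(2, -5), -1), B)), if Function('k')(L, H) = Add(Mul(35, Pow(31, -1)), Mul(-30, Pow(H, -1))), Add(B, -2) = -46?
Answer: Rational(-3349431, 682) ≈ -4911.2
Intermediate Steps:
B = -44 (B = Add(2, -46) = -44)
Function('k')(L, H) = Add(Rational(35, 31), Mul(-30, Pow(H, -1))) (Function('k')(L, H) = Add(Mul(35, Rational(1, 31)), Mul(-30, Pow(H, -1))) = Add(Rational(35, 31), Mul(-30, Pow(H, -1))))
Add(Pow(-17, 3), Function('k')(Mul(Mul(2, -5), -1), B)) = Add(Pow(-17, 3), Add(Rational(35, 31), Mul(-30, Pow(-44, -1)))) = Add(-4913, Add(Rational(35, 31), Mul(-30, Rational(-1, 44)))) = Add(-4913, Add(Rational(35, 31), Rational(15, 22))) = Add(-4913, Rational(1235, 682)) = Rational(-3349431, 682)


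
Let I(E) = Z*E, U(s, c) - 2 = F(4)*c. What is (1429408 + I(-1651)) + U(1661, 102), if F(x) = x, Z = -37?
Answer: 1490905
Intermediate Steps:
U(s, c) = 2 + 4*c
I(E) = -37*E
(1429408 + I(-1651)) + U(1661, 102) = (1429408 - 37*(-1651)) + (2 + 4*102) = (1429408 + 61087) + (2 + 408) = 1490495 + 410 = 1490905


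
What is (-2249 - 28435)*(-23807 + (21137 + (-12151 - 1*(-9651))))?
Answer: 158636280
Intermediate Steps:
(-2249 - 28435)*(-23807 + (21137 + (-12151 - 1*(-9651)))) = -30684*(-23807 + (21137 + (-12151 + 9651))) = -30684*(-23807 + (21137 - 2500)) = -30684*(-23807 + 18637) = -30684*(-5170) = 158636280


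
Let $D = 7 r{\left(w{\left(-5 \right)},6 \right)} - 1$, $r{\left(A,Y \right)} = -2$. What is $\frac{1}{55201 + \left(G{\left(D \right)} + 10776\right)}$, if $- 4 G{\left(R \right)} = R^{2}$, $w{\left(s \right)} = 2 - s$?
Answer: $\frac{4}{263683} \approx 1.517 \cdot 10^{-5}$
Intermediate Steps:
$D = -15$ ($D = 7 \left(-2\right) - 1 = -14 - 1 = -15$)
$G{\left(R \right)} = - \frac{R^{2}}{4}$
$\frac{1}{55201 + \left(G{\left(D \right)} + 10776\right)} = \frac{1}{55201 + \left(- \frac{\left(-15\right)^{2}}{4} + 10776\right)} = \frac{1}{55201 + \left(\left(- \frac{1}{4}\right) 225 + 10776\right)} = \frac{1}{55201 + \left(- \frac{225}{4} + 10776\right)} = \frac{1}{55201 + \frac{42879}{4}} = \frac{1}{\frac{263683}{4}} = \frac{4}{263683}$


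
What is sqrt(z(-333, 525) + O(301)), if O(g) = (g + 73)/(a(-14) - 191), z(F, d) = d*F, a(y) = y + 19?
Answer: 4*I*sqrt(94504926)/93 ≈ 418.12*I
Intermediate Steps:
a(y) = 19 + y
z(F, d) = F*d
O(g) = -73/186 - g/186 (O(g) = (g + 73)/((19 - 14) - 191) = (73 + g)/(5 - 191) = (73 + g)/(-186) = (73 + g)*(-1/186) = -73/186 - g/186)
sqrt(z(-333, 525) + O(301)) = sqrt(-333*525 + (-73/186 - 1/186*301)) = sqrt(-174825 + (-73/186 - 301/186)) = sqrt(-174825 - 187/93) = sqrt(-16258912/93) = 4*I*sqrt(94504926)/93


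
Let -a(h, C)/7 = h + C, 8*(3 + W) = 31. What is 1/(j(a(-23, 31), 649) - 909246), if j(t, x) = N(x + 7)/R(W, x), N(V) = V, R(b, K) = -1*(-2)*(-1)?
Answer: -1/909574 ≈ -1.0994e-6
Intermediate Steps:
W = 7/8 (W = -3 + (1/8)*31 = -3 + 31/8 = 7/8 ≈ 0.87500)
R(b, K) = -2 (R(b, K) = 2*(-1) = -2)
a(h, C) = -7*C - 7*h (a(h, C) = -7*(h + C) = -7*(C + h) = -7*C - 7*h)
j(t, x) = -7/2 - x/2 (j(t, x) = (x + 7)/(-2) = (7 + x)*(-1/2) = -7/2 - x/2)
1/(j(a(-23, 31), 649) - 909246) = 1/((-7/2 - 1/2*649) - 909246) = 1/((-7/2 - 649/2) - 909246) = 1/(-328 - 909246) = 1/(-909574) = -1/909574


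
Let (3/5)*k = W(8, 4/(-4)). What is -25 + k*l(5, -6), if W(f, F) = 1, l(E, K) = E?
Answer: -50/3 ≈ -16.667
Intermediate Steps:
k = 5/3 (k = (5/3)*1 = 5/3 ≈ 1.6667)
-25 + k*l(5, -6) = -25 + (5/3)*5 = -25 + 25/3 = -50/3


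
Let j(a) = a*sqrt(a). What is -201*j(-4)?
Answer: 1608*I ≈ 1608.0*I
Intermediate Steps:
j(a) = a**(3/2)
-201*j(-4) = -(-1608)*I = 1608*I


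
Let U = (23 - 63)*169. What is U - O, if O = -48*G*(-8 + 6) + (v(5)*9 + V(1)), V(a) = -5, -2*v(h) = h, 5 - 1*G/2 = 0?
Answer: -15385/2 ≈ -7692.5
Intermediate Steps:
G = 10 (G = 10 - 2*0 = 10 + 0 = 10)
v(h) = -h/2
U = -6760 (U = -40*169 = -6760)
O = 1865/2 (O = -480*(-8 + 6) + (-½*5*9 - 5) = -480*(-2) + (-5/2*9 - 5) = -48*(-20) + (-45/2 - 5) = 960 - 55/2 = 1865/2 ≈ 932.50)
U - O = -6760 - 1*1865/2 = -6760 - 1865/2 = -15385/2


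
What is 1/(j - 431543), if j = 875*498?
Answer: 1/4207 ≈ 0.00023770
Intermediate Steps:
j = 435750
1/(j - 431543) = 1/(435750 - 431543) = 1/4207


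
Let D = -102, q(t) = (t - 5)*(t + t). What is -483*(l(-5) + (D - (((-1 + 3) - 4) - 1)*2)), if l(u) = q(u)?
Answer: -1932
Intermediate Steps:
q(t) = 2*t*(-5 + t) (q(t) = (-5 + t)*(2*t) = 2*t*(-5 + t))
l(u) = 2*u*(-5 + u)
-483*(l(-5) + (D - (((-1 + 3) - 4) - 1)*2)) = -483*(2*(-5)*(-5 - 5) + (-102 - (((-1 + 3) - 4) - 1)*2)) = -483*(2*(-5)*(-10) + (-102 - ((2 - 4) - 1)*2)) = -483*(100 + (-102 - (-2 - 1)*2)) = -483*(100 + (-102 - (-3)*2)) = -483*(100 + (-102 - 1*(-6))) = -483*(100 + (-102 + 6)) = -483*(100 - 96) = -483*4 = -1*1932 = -1932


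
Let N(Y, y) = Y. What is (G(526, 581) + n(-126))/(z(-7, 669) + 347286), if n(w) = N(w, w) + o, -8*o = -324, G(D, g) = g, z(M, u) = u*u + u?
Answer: 991/1591032 ≈ 0.00062287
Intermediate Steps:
z(M, u) = u + u**2 (z(M, u) = u**2 + u = u + u**2)
o = 81/2 (o = -1/8*(-324) = 81/2 ≈ 40.500)
n(w) = 81/2 + w (n(w) = w + 81/2 = 81/2 + w)
(G(526, 581) + n(-126))/(z(-7, 669) + 347286) = (581 + (81/2 - 126))/(669*(1 + 669) + 347286) = (581 - 171/2)/(669*670 + 347286) = 991/(2*(448230 + 347286)) = (991/2)/795516 = (991/2)*(1/795516) = 991/1591032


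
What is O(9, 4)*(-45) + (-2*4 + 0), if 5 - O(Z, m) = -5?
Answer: -458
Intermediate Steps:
O(Z, m) = 10 (O(Z, m) = 5 - 1*(-5) = 5 + 5 = 10)
O(9, 4)*(-45) + (-2*4 + 0) = 10*(-45) + (-2*4 + 0) = -450 + (-8 + 0) = -450 - 8 = -458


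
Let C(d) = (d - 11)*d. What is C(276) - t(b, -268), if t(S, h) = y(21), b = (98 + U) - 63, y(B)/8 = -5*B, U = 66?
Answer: 73980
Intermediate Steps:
y(B) = -40*B (y(B) = 8*(-5*B) = -40*B)
C(d) = d*(-11 + d) (C(d) = (-11 + d)*d = d*(-11 + d))
b = 101 (b = (98 + 66) - 63 = 164 - 63 = 101)
t(S, h) = -840 (t(S, h) = -40*21 = -840)
C(276) - t(b, -268) = 276*(-11 + 276) - 1*(-840) = 276*265 + 840 = 73140 + 840 = 73980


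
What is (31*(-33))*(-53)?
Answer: 54219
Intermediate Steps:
(31*(-33))*(-53) = -1023*(-53) = 54219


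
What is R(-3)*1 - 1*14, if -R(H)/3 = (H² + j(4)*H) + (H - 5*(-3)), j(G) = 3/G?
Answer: -281/4 ≈ -70.250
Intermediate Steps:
R(H) = -45 - 3*H² - 21*H/4 (R(H) = -3*((H² + (3/4)*H) + (H - 5*(-3))) = -3*((H² + (3*(¼))*H) + (H + 15)) = -3*((H² + 3*H/4) + (15 + H)) = -3*(15 + H² + 7*H/4) = -45 - 3*H² - 21*H/4)
R(-3)*1 - 1*14 = (-45 - 3*(-3)² - 21/4*(-3))*1 - 1*14 = (-45 - 3*9 + 63/4)*1 - 14 = (-45 - 27 + 63/4)*1 - 14 = -225/4*1 - 14 = -225/4 - 14 = -281/4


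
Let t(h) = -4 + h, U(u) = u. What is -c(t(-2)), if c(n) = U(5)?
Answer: -5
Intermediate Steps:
c(n) = 5
-c(t(-2)) = -1*5 = -5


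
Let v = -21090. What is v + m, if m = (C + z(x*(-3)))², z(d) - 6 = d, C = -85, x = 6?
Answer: -11681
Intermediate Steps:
z(d) = 6 + d
m = 9409 (m = (-85 + (6 + 6*(-3)))² = (-85 + (6 - 18))² = (-85 - 12)² = (-97)² = 9409)
v + m = -21090 + 9409 = -11681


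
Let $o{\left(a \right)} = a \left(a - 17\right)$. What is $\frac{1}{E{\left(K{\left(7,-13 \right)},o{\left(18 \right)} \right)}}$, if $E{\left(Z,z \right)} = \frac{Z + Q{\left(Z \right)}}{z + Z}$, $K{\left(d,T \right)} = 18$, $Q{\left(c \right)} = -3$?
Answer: $\frac{12}{5} \approx 2.4$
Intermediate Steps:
$o{\left(a \right)} = a \left(-17 + a\right)$
$E{\left(Z,z \right)} = \frac{-3 + Z}{Z + z}$ ($E{\left(Z,z \right)} = \frac{Z - 3}{z + Z} = \frac{-3 + Z}{Z + z}$)
$\frac{1}{E{\left(K{\left(7,-13 \right)},o{\left(18 \right)} \right)}} = \frac{1}{\frac{1}{18 + 18 \left(-17 + 18\right)} \left(-3 + 18\right)} = \frac{1}{\frac{1}{18 + 18 \cdot 1} \cdot 15} = \frac{1}{\frac{1}{18 + 18} \cdot 15} = \frac{1}{\frac{1}{36} \cdot 15} = \frac{1}{\frac{5}{12}} = \frac{12}{5}$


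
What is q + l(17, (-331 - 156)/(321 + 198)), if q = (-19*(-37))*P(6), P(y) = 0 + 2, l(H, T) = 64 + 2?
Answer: 1472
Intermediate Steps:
l(H, T) = 66
P(y) = 2
q = 1406 (q = -19*(-37)*2 = 703*2 = 1406)
q + l(17, (-331 - 156)/(321 + 198)) = 1406 + 66 = 1472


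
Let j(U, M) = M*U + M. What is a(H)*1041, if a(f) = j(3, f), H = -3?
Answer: -12492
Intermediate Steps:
j(U, M) = M + M*U
a(f) = 4*f (a(f) = f*(1 + 3) = f*4 = 4*f)
a(H)*1041 = (4*(-3))*1041 = -12*1041 = -12492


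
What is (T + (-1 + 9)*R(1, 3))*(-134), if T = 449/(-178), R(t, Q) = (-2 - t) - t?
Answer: 411715/89 ≈ 4626.0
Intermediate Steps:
R(t, Q) = -2 - 2*t
T = -449/178 (T = 449*(-1/178) = -449/178 ≈ -2.5225)
(T + (-1 + 9)*R(1, 3))*(-134) = (-449/178 + (-1 + 9)*(-2 - 2*1))*(-134) = (-449/178 + 8*(-2 - 2))*(-134) = (-449/178 + 8*(-4))*(-134) = (-449/178 - 32)*(-134) = -6145/178*(-134) = 411715/89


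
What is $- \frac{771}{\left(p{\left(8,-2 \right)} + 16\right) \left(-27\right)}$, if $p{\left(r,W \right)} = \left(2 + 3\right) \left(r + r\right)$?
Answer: $\frac{257}{864} \approx 0.29745$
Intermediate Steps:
$p{\left(r,W \right)} = 10 r$ ($p{\left(r,W \right)} = 5 \cdot 2 r = 10 r$)
$- \frac{771}{\left(p{\left(8,-2 \right)} + 16\right) \left(-27\right)} = - \frac{771}{\left(10 \cdot 8 + 16\right) \left(-27\right)} = - \frac{771}{\left(80 + 16\right) \left(-27\right)} = - \frac{771}{96 \left(-27\right)} = - \frac{771}{-2592} = \left(-771\right) \left(- \frac{1}{2592}\right) = \frac{257}{864}$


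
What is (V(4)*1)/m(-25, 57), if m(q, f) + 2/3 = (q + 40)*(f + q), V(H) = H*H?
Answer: 24/719 ≈ 0.033380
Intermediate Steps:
V(H) = H**2
m(q, f) = -2/3 + (40 + q)*(f + q) (m(q, f) = -2/3 + (q + 40)*(f + q) = -2/3 + (40 + q)*(f + q))
(V(4)*1)/m(-25, 57) = (4**2*1)/(-2/3 + (-25)**2 + 40*57 + 40*(-25) + 57*(-25)) = (16*1)/(-2/3 + 625 + 2280 - 1000 - 1425) = 16/(1438/3) = 16*(3/1438) = 24/719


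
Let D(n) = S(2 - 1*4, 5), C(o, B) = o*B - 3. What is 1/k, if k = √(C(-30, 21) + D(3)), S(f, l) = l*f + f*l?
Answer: -I*√653/653 ≈ -0.039133*I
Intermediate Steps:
C(o, B) = -3 + B*o (C(o, B) = B*o - 3 = -3 + B*o)
S(f, l) = 2*f*l (S(f, l) = f*l + f*l = 2*f*l)
D(n) = -20 (D(n) = 2*(2 - 1*4)*5 = 2*(2 - 4)*5 = 2*(-2)*5 = -20)
k = I*√653 (k = √((-3 + 21*(-30)) - 20) = √((-3 - 630) - 20) = √(-633 - 20) = √(-653) = I*√653 ≈ 25.554*I)
1/k = 1/(I*√653) = -I*√653/653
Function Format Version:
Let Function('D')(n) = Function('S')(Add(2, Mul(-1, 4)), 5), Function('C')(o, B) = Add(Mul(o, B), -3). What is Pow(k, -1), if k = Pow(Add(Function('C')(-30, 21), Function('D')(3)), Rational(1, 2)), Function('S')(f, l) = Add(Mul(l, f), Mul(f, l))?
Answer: Mul(Rational(-1, 653), I, Pow(653, Rational(1, 2))) ≈ Mul(-0.039133, I)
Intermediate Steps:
Function('C')(o, B) = Add(-3, Mul(B, o)) (Function('C')(o, B) = Add(Mul(B, o), -3) = Add(-3, Mul(B, o)))
Function('S')(f, l) = Mul(2, f, l) (Function('S')(f, l) = Add(Mul(f, l), Mul(f, l)) = Mul(2, f, l))
Function('D')(n) = -20 (Function('D')(n) = Mul(2, Add(2, Mul(-1, 4)), 5) = Mul(2, Add(2, -4), 5) = Mul(2, -2, 5) = -20)
k = Mul(I, Pow(653, Rational(1, 2))) (k = Pow(Add(Add(-3, Mul(21, -30)), -20), Rational(1, 2)) = Pow(Add(Add(-3, -630), -20), Rational(1, 2)) = Pow(Add(-633, -20), Rational(1, 2)) = Pow(-653, Rational(1, 2)) = Mul(I, Pow(653, Rational(1, 2))) ≈ Mul(25.554, I))
Pow(k, -1) = Pow(Mul(I, Pow(653, Rational(1, 2))), -1) = Mul(Rational(-1, 653), I, Pow(653, Rational(1, 2)))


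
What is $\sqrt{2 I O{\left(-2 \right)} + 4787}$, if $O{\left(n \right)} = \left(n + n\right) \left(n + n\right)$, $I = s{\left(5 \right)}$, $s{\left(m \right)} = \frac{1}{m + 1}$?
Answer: $\frac{\sqrt{43131}}{3} \approx 69.227$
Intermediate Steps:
$s{\left(m \right)} = \frac{1}{1 + m}$
$I = \frac{1}{6}$ ($I = \frac{1}{1 + 5} = \frac{1}{6} \approx 0.16667$)
$O{\left(n \right)} = 4 n^{2}$ ($O{\left(n \right)} = 2 n 2 n = 4 n^{2}$)
$\sqrt{2 I O{\left(-2 \right)} + 4787} = \sqrt{2 \cdot \frac{1}{6} \cdot 4 \left(-2\right)^{2} + 4787} = \sqrt{\frac{4 \cdot 4}{3} + 4787} = \sqrt{\frac{1}{3} \cdot 16 + 4787} = \sqrt{\frac{16}{3} + 4787} = \sqrt{\frac{14377}{3}} = \frac{\sqrt{43131}}{3}$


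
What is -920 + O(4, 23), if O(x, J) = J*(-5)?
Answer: -1035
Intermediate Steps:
O(x, J) = -5*J
-920 + O(4, 23) = -920 - 5*23 = -920 - 115 = -1035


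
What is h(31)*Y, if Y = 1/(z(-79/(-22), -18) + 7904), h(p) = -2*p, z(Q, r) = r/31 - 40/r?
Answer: -8649/1102837 ≈ -0.0078425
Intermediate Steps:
z(Q, r) = -40/r + r/31 (z(Q, r) = r*(1/31) - 40/r = r/31 - 40/r = -40/r + r/31)
Y = 279/2205674 (Y = 1/((-40/(-18) + (1/31)*(-18)) + 7904) = 1/((-40*(-1/18) - 18/31) + 7904) = 1/((20/9 - 18/31) + 7904) = 1/(458/279 + 7904) = 1/(2205674/279) = 279/2205674 ≈ 0.00012649)
h(31)*Y = -2*31*(279/2205674) = -62*279/2205674 = -8649/1102837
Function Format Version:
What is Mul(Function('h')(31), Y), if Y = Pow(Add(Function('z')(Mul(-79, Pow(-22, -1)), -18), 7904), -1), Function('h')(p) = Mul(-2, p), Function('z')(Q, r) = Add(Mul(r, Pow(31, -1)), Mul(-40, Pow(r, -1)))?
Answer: Rational(-8649, 1102837) ≈ -0.0078425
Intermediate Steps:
Function('z')(Q, r) = Add(Mul(-40, Pow(r, -1)), Mul(Rational(1, 31), r)) (Function('z')(Q, r) = Add(Mul(r, Rational(1, 31)), Mul(-40, Pow(r, -1))) = Add(Mul(Rational(1, 31), r), Mul(-40, Pow(r, -1))) = Add(Mul(-40, Pow(r, -1)), Mul(Rational(1, 31), r)))
Y = Rational(279, 2205674) (Y = Pow(Add(Add(Mul(-40, Pow(-18, -1)), Mul(Rational(1, 31), -18)), 7904), -1) = Pow(Add(Add(Mul(-40, Rational(-1, 18)), Rational(-18, 31)), 7904), -1) = Pow(Add(Add(Rational(20, 9), Rational(-18, 31)), 7904), -1) = Pow(Add(Rational(458, 279), 7904), -1) = Pow(Rational(2205674, 279), -1) = Rational(279, 2205674) ≈ 0.00012649)
Mul(Function('h')(31), Y) = Mul(Mul(-2, 31), Rational(279, 2205674)) = Mul(-62, Rational(279, 2205674)) = Rational(-8649, 1102837)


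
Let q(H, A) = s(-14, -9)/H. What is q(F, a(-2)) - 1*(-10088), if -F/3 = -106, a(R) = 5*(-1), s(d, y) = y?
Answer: 1069325/106 ≈ 10088.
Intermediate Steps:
a(R) = -5
F = 318 (F = -3*(-106) = 318)
q(H, A) = -9/H
q(F, a(-2)) - 1*(-10088) = -9/318 - 1*(-10088) = -9*1/318 + 10088 = -3/106 + 10088 = 1069325/106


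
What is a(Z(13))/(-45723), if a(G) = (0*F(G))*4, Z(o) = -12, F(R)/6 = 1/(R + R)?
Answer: 0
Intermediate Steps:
F(R) = 3/R (F(R) = 6/(R + R) = 6/((2*R)) = 6*(1/(2*R)) = 3/R)
a(G) = 0 (a(G) = (0*(3/G))*4 = 0*4 = 0)
a(Z(13))/(-45723) = 0/(-45723) = 0*(-1/45723) = 0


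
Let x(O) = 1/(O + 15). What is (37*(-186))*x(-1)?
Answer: -3441/7 ≈ -491.57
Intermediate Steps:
x(O) = 1/(15 + O)
(37*(-186))*x(-1) = (37*(-186))/(15 - 1) = -6882/14 = -6882*1/14 = -3441/7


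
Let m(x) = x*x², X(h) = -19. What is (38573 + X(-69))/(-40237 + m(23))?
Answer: -19277/14035 ≈ -1.3735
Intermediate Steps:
m(x) = x³
(38573 + X(-69))/(-40237 + m(23)) = (38573 - 19)/(-40237 + 23³) = 38554/(-40237 + 12167) = 38554/(-28070) = 38554*(-1/28070) = -19277/14035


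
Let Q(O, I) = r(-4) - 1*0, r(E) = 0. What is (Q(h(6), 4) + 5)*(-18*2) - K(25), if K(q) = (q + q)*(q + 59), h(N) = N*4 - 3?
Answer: -4380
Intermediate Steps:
h(N) = -3 + 4*N (h(N) = 4*N - 3 = -3 + 4*N)
K(q) = 2*q*(59 + q) (K(q) = (2*q)*(59 + q) = 2*q*(59 + q))
Q(O, I) = 0 (Q(O, I) = 0 - 1*0 = 0 + 0 = 0)
(Q(h(6), 4) + 5)*(-18*2) - K(25) = (0 + 5)*(-18*2) - 2*25*(59 + 25) = 5*(-36) - 2*25*84 = -180 - 1*4200 = -180 - 4200 = -4380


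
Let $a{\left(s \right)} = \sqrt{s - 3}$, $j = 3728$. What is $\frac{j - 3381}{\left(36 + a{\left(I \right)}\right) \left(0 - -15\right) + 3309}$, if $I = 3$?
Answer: $\frac{347}{3849} \approx 0.090153$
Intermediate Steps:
$a{\left(s \right)} = \sqrt{-3 + s}$
$\frac{j - 3381}{\left(36 + a{\left(I \right)}\right) \left(0 - -15\right) + 3309} = \frac{3728 - 3381}{\left(36 + \sqrt{-3 + 3}\right) \left(0 - -15\right) + 3309} = \frac{347}{\left(36 + \sqrt{0}\right) \left(0 + 15\right) + 3309} = \frac{347}{\left(36 + 0\right) 15 + 3309} = \frac{347}{36 \cdot 15 + 3309} = \frac{347}{540 + 3309} = \frac{347}{3849}$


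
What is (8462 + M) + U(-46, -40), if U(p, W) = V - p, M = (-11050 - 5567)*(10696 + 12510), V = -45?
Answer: -385605639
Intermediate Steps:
M = -385614102 (M = -16617*23206 = -385614102)
U(p, W) = -45 - p
(8462 + M) + U(-46, -40) = (8462 - 385614102) + (-45 - 1*(-46)) = -385605640 + (-45 + 46) = -385605640 + 1 = -385605639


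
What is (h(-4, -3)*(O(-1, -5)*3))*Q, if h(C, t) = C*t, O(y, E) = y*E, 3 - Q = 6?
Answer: -540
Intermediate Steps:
Q = -3 (Q = 3 - 1*6 = 3 - 6 = -3)
O(y, E) = E*y
(h(-4, -3)*(O(-1, -5)*3))*Q = ((-4*(-3))*(-5*(-1)*3))*(-3) = (12*(5*3))*(-3) = (12*15)*(-3) = 180*(-3) = -540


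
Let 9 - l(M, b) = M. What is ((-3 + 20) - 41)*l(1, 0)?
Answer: -192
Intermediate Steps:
l(M, b) = 9 - M
((-3 + 20) - 41)*l(1, 0) = ((-3 + 20) - 41)*(9 - 1*1) = (17 - 41)*(9 - 1) = -24*8 = -192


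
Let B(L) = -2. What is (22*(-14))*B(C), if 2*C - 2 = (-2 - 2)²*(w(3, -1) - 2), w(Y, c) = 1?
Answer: 616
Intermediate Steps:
C = -7 (C = 1 + ((-2 - 2)²*(1 - 2))/2 = 1 + ((-4)²*(-1))/2 = 1 + (16*(-1))/2 = 1 + (½)*(-16) = 1 - 8 = -7)
(22*(-14))*B(C) = (22*(-14))*(-2) = -308*(-2) = 616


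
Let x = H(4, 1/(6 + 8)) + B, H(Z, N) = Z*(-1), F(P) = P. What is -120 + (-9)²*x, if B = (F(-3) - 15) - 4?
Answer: -2226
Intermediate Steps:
H(Z, N) = -Z
B = -22 (B = (-3 - 15) - 4 = -18 - 4 = -22)
x = -26 (x = -1*4 - 22 = -4 - 22 = -26)
-120 + (-9)²*x = -120 + (-9)²*(-26) = -120 + 81*(-26) = -120 - 2106 = -2226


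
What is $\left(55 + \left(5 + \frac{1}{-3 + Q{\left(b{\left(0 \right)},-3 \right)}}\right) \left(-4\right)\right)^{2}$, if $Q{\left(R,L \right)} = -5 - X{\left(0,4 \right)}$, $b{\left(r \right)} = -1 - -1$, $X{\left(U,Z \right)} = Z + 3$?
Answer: $\frac{279841}{225} \approx 1243.7$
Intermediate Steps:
$X{\left(U,Z \right)} = 3 + Z$
$b{\left(r \right)} = 0$ ($b{\left(r \right)} = -1 + 1 = 0$)
$Q{\left(R,L \right)} = -12$ ($Q{\left(R,L \right)} = -5 - \left(3 + 4\right) = -5 - 7 = -12$)
$\left(55 + \left(5 + \frac{1}{-3 + Q{\left(b{\left(0 \right)},-3 \right)}}\right) \left(-4\right)\right)^{2} = \left(55 + \left(5 + \frac{1}{-3 - 12}\right) \left(-4\right)\right)^{2} = \left(55 + \left(5 + \frac{1}{-15}\right) \left(-4\right)\right)^{2} = \left(55 + \left(5 - \frac{1}{15}\right) \left(-4\right)\right)^{2} = \left(55 + \frac{74}{15} \left(-4\right)\right)^{2} = \left(55 - \frac{296}{15}\right)^{2} = \left(\frac{529}{15}\right)^{2} = \frac{279841}{225}$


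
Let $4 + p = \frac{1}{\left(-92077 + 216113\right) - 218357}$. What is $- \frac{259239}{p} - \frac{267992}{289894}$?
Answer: $\frac{3544147355443033}{54686328895} \approx 64809.0$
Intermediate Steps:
$p = - \frac{377285}{94321}$ ($p = -4 + \frac{1}{\left(-92077 + 216113\right) - 218357} = -4 + \frac{1}{124036 - 218357} = -4 + \frac{1}{-94321} = -4 - \frac{1}{94321} = - \frac{377285}{94321} \approx -4.0$)
$- \frac{259239}{p} - \frac{267992}{289894} = - \frac{259239}{- \frac{377285}{94321}} - \frac{267992}{289894} = \left(-259239\right) \left(- \frac{94321}{377285}\right) - \frac{133996}{144947} = \frac{24451681719}{377285} - \frac{133996}{144947} = \frac{3544147355443033}{54686328895}$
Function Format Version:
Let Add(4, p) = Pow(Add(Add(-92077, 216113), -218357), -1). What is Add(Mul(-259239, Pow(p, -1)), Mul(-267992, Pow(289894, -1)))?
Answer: Rational(3544147355443033, 54686328895) ≈ 64809.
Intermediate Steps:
p = Rational(-377285, 94321) (p = Add(-4, Pow(Add(Add(-92077, 216113), -218357), -1)) = Add(-4, Pow(Add(124036, -218357), -1)) = Add(-4, Pow(-94321, -1)) = Add(-4, Rational(-1, 94321)) = Rational(-377285, 94321) ≈ -4.0000)
Add(Mul(-259239, Pow(p, -1)), Mul(-267992, Pow(289894, -1))) = Add(Mul(-259239, Pow(Rational(-377285, 94321), -1)), Mul(-267992, Pow(289894, -1))) = Add(Mul(-259239, Rational(-94321, 377285)), Mul(-267992, Rational(1, 289894))) = Add(Rational(24451681719, 377285), Rational(-133996, 144947)) = Rational(3544147355443033, 54686328895)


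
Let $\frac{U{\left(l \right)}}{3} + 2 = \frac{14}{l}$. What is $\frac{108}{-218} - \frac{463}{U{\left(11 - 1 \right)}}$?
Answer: $\frac{251849}{981} \approx 256.73$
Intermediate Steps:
$U{\left(l \right)} = -6 + \frac{42}{l}$ ($U{\left(l \right)} = -6 + 3 \frac{14}{l} = -6 + \frac{42}{l}$)
$\frac{108}{-218} - \frac{463}{U{\left(11 - 1 \right)}} = \frac{108}{-218} - \frac{463}{-6 + \frac{42}{11 - 1}} = 108 \left(- \frac{1}{218}\right) - \frac{463}{-6 + \frac{42}{11 - 1}} = - \frac{54}{109} - \frac{463}{-6 + \frac{42}{10}} = - \frac{54}{109} - \frac{463}{-6 + 42 \cdot \frac{1}{10}} = - \frac{54}{109} - \frac{463}{-6 + \frac{21}{5}} = - \frac{54}{109} - \frac{463}{- \frac{9}{5}} = - \frac{54}{109} - - \frac{2315}{9} = - \frac{54}{109} + \frac{2315}{9} = \frac{251849}{981}$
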